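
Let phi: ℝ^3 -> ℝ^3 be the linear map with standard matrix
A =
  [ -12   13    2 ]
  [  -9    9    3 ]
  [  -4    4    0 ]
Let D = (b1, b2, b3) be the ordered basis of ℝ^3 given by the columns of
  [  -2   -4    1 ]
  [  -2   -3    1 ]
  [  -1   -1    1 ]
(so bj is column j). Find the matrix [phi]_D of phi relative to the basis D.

[[1, 0, -3], [1, -1, 0], [2, 3, -3]]

Let P have columns b1, ..., b3. Then [phi]_D = P^(-1) A P.
Here det P = -1, so P^(-1) is integer; computing A P first and then P^(-1)(A P) gives [[1, 0, -3], [1, -1, 0], [2, 3, -3]].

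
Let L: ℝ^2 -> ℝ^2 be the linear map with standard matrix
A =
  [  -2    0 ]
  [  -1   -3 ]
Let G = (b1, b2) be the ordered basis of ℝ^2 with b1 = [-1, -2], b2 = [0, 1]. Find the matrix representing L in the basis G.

[[-2, 0], [3, -3]]

The j-th column of [L]_G is [L(bj)]_G.
L(b1) = A b1 = [2, 7] = -2b1 + 3b2, so column 1 is [-2, 3].
Repeating for b2 and assembling the columns gives [[-2, 0], [3, -3]].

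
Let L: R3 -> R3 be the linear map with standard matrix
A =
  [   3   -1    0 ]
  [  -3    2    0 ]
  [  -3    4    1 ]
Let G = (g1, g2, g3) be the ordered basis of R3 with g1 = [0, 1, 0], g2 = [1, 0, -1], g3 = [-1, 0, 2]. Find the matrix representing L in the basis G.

The j-th column of [L]_G is [L(gj)]_G.
L(g1) = A g1 = [-1, 2, 4] = 2g1 + 2g2 + 3g3, so column 1 is [2, 2, 3].
Repeating for g2, g3 and assembling the columns gives [[2, -3, 3], [2, 2, -1], [3, -1, 2]].

[[2, -3, 3], [2, 2, -1], [3, -1, 2]]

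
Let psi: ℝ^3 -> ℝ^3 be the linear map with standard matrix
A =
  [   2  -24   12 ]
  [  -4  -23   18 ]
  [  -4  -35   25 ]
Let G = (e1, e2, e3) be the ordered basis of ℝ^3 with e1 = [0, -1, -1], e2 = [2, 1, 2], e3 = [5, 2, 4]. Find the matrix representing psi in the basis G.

The j-th column of [psi]_G is [psi(ej)]_G.
psi(e1) = A e1 = [12, 5, 10] = 0·e1 + e2 + 2e3, so column 1 is [0, 1, 2].
Repeating for e2, e3 and assembling the columns gives [[0, -3, -2], [1, 2, 0], [2, 0, 2]].

[[0, -3, -2], [1, 2, 0], [2, 0, 2]]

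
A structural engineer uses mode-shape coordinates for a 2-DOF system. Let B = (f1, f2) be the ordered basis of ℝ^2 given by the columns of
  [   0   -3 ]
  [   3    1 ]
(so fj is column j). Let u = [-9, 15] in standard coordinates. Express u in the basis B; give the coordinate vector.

[4, 3]

Write u = c_1 f1 + c_2 f2 and solve for the c_i.
System: 0c_1 - 3c_2 = -9, 3c_1 + c_2 = 15; solving gives c_1 = 4, c_2 = 3.
Check: 4f1 + 3f2 = [-9, 15].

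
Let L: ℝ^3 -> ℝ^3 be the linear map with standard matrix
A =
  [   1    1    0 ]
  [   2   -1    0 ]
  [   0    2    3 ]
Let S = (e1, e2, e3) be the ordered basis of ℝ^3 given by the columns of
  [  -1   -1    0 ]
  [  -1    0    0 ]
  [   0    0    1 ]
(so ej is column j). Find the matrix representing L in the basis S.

[[1, 2, 0], [1, -1, 0], [-2, 0, 3]]

Let P have columns e1, ..., e3. Then [L]_S = P^(-1) A P.
Here det P = -1, so P^(-1) is integer; computing A P first and then P^(-1)(A P) gives [[1, 2, 0], [1, -1, 0], [-2, 0, 3]].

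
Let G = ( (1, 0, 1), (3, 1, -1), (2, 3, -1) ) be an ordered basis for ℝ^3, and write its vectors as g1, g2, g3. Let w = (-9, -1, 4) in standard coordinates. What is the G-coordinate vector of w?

(1, -4, 1)

We seek scalars with c_1 g1 + ... + c_3 g3 = w; equivalently solve M c = w where the columns of M are g1, ..., g3.
Gaussian elimination on [M | w] yields c = (1, -4, 1).
Check: g1 - 4g2 + g3 = (-9, -1, 4).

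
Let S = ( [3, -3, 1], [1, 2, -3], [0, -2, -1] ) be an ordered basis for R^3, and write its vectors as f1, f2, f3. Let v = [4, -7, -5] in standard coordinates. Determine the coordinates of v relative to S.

[1, 1, 3]

Write v = c_1 f1 + ... + c_3 f3 and solve for the c_i.
Gaussian elimination on [M | v] yields c = (1, 1, 3).
Check: f1 + f2 + 3f3 = [4, -7, -5].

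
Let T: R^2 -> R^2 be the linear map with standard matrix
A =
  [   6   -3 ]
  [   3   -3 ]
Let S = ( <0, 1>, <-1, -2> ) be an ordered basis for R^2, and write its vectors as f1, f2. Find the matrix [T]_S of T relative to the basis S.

The j-th column of [T]_S is [T(fj)]_S.
T(f1) = A f1 = <-3, -3> = 3f1 + 3f2, so column 1 is <3, 3>.
Repeating for f2 and assembling the columns gives [[3, 3], [3, 0]].

[[3, 3], [3, 0]]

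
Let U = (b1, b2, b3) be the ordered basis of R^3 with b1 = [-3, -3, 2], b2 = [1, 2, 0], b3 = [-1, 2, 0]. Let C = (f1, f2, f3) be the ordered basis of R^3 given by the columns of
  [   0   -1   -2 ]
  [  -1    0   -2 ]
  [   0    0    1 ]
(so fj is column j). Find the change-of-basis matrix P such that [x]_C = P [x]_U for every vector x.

[[-1, -2, -2], [-1, -1, 1], [2, 0, 0]]

Take x = bj: its U-coordinates are the j-th standard unit vector, so P e_j — column j of P — equals [bj]_C.
b1 = -f1 - f2 + 2f3, giving column 1 = [-1, -1, 2]; repeating for each j gives P = [[-1, -2, -2], [-1, -1, 1], [2, 0, 0]].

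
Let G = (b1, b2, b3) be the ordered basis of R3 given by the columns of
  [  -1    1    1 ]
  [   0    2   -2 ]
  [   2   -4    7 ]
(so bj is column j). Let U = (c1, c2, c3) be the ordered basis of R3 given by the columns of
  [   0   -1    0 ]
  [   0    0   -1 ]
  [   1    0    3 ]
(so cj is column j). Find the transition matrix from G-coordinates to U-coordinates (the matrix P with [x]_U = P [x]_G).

[[2, 2, 1], [1, -1, -1], [0, -2, 2]]

Column j of P is [bj]_U, since P maps G-coordinates to U-coordinates.
Expressing b1 in U: b1 = 2c1 + c2 + 0·c3, so column 1 of P is <2, 1, 0>.
Doing the same for each bj gives P = [[2, 2, 1], [1, -1, -1], [0, -2, 2]].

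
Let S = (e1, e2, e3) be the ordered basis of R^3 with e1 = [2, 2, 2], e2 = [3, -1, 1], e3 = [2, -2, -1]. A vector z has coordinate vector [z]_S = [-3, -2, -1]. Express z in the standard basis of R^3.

[-14, -2, -7]

By definition z = -3e1 - 2e2 - e3.
Summing componentwise gives [-14, -2, -7].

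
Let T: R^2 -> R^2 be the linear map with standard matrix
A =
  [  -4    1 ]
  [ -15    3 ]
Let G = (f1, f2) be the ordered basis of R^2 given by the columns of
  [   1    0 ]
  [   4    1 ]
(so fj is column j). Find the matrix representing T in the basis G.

The j-th column of [T]_G is [T(fj)]_G.
T(f1) = A f1 = [0, -3] = 0·f1 - 3f2, so column 1 is [0, -3].
Repeating for f2 and assembling the columns gives [[0, 1], [-3, -1]].

[[0, 1], [-3, -1]]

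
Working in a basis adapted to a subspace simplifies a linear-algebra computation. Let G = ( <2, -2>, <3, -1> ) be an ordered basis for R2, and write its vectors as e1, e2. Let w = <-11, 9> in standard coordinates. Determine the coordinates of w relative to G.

<-4, -1>

Write w = c_1 e1 + c_2 e2 and solve for the c_i.
System: 2c_1 + 3c_2 = -11, -2c_1 - c_2 = 9; solving gives c_1 = -4, c_2 = -1.
Check: -4e1 - e2 = <-11, 9>.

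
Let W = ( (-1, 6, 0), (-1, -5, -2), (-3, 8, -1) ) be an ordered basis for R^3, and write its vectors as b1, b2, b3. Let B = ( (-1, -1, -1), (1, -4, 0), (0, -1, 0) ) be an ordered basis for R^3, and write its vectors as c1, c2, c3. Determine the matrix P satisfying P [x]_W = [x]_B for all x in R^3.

[[0, 2, 1], [-1, 1, -2], [-2, -1, -1]]

Take x = bj: its W-coordinates are the j-th standard unit vector, so P e_j — column j of P — equals [bj]_B.
b1 = 0·c1 - c2 - 2c3, giving column 1 = (0, -1, -2); repeating for each j gives P = [[0, 2, 1], [-1, 1, -2], [-2, -1, -1]].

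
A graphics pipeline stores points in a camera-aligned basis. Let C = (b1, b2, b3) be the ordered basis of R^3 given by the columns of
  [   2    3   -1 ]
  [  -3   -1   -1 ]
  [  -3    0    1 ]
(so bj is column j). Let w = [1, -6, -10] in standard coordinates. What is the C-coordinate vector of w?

[3, -2, -1]

We seek scalars with c_1 b1 + ... + c_3 b3 = w; equivalently solve M c = w where the columns of M are b1, ..., b3.
Row-reducing the augmented matrix [M | w] gives c = (3, -2, -1).
Check: 3b1 - 2b2 - b3 = [1, -6, -10].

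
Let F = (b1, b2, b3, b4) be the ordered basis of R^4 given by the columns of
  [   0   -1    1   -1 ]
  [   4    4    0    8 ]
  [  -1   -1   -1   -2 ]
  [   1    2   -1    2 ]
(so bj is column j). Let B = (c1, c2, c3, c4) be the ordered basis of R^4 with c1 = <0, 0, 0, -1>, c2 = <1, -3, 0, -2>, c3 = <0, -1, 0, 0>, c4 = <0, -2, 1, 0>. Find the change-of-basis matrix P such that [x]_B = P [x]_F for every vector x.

Column j of P is [bj]_B, since P maps F-coordinates to B-coordinates.
Expressing b1 in B: b1 = -c1 + 0·c2 - 2c3 - c4, so column 1 of P is <-1, 0, -2, -1>.
Doing the same for each bj gives P = [[-1, 0, -1, 0], [0, -1, 1, -1], [-2, 1, -1, -1], [-1, -1, -1, -2]].

[[-1, 0, -1, 0], [0, -1, 1, -1], [-2, 1, -1, -1], [-1, -1, -1, -2]]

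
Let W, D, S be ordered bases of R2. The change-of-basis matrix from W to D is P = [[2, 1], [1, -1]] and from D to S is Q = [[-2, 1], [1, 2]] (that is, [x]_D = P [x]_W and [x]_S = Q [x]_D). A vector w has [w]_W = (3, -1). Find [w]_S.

First [w]_D = P [w]_W = (5, 4).
Then [w]_S = Q [w]_D = (-6, 13).

(-6, 13)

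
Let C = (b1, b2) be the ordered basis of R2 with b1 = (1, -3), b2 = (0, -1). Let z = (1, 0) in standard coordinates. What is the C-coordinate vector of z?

Write z = c_1 b1 + c_2 b2 and solve for the c_i.
System: c_1 + 0c_2 = 1, -3c_1 - c_2 = 0; solving gives c_1 = 1, c_2 = -3.
Check: b1 - 3b2 = (1, 0).

(1, -3)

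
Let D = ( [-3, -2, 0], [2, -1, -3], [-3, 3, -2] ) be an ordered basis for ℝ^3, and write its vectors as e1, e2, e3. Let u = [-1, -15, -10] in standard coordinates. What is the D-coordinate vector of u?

We seek scalars with c_1 e1 + ... + c_3 e3 = u; equivalently solve M c = u where the columns of M are e1, ..., e3.
Gaussian elimination on [M | u] yields c = (4, 4, -1).
Check: 4e1 + 4e2 - e3 = [-1, -15, -10].

[4, 4, -1]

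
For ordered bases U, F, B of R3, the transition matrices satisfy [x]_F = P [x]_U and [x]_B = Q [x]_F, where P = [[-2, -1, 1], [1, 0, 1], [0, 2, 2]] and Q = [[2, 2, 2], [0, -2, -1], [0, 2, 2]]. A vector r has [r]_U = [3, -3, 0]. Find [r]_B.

[-12, 0, -6]

First [r]_F = P [r]_U = [-3, 3, -6].
Then [r]_B = Q [r]_F = [-12, 0, -6].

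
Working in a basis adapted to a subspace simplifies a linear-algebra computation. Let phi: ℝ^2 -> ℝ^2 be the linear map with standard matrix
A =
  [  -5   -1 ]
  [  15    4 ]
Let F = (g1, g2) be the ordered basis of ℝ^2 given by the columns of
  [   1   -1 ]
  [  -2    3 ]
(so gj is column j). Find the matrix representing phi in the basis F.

[[-2, 3], [1, 1]]

Let P have columns g1, g2. Then [phi]_F = P^(-1) A P.
Here det P = 1, so P^(-1) is integer; computing A P first and then P^(-1)(A P) gives [[-2, 3], [1, 1]].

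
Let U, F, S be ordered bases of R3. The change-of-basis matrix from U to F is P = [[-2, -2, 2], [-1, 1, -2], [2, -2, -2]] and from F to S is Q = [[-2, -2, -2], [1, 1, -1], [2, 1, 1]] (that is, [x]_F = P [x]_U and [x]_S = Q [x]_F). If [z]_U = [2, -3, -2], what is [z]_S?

First [z]_F = P [z]_U = [-2, -1, 14].
Then [z]_S = Q [z]_F = [-22, -17, 9].

[-22, -17, 9]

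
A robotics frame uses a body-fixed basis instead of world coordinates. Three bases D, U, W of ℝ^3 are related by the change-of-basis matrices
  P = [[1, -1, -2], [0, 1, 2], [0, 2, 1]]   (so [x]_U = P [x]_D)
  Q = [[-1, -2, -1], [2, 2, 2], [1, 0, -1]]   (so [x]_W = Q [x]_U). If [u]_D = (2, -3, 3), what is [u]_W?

Composing the changes, [u]_W = Q P [u]_D.
Q P = [[-1, -3, -3], [2, 4, 2], [1, -3, -3]]; applying this to (2, -3, 3) gives (-2, -2, 2).

(-2, -2, 2)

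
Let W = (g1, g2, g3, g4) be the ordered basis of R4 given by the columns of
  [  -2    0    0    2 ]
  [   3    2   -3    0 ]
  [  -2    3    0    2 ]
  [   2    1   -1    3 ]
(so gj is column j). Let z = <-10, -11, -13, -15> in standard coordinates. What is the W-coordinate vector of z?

<1, -1, 4, -4>

Write z = c_1 g1 + ... + c_4 g4 and solve for the c_i.
Row-reducing the augmented matrix [M | z] gives c = (1, -1, 4, -4).
Check: g1 - g2 + 4g3 - 4g4 = <-10, -11, -13, -15>.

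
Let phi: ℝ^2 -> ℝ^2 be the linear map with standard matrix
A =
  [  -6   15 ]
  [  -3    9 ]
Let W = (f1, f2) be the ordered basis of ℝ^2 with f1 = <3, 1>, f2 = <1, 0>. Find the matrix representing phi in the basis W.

[[0, -3], [-3, 3]]

With P the matrix whose columns are f1, f2, [phi]_W = P^(-1) A P.
Column by column: phi(f1) = A f1 = <-3, 0>; its W-coordinates <0, -3> give column 1.
Continuing for each basis vector yields [phi]_W = [[0, -3], [-3, 3]].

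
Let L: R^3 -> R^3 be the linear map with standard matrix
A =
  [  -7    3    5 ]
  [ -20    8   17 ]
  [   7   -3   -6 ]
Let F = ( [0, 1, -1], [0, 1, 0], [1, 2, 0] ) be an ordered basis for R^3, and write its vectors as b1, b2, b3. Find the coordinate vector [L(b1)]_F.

Column 1 of [L]_F is the F-coordinate vector of L(b1).
In standard coordinates L(b1) = A b1 = [-2, -9, 3].
Converting to F: [-2, -9, 3] = -3b1 - 2b2 - 2b3, so the coordinate vector is [-3, -2, -2].

[-3, -2, -2]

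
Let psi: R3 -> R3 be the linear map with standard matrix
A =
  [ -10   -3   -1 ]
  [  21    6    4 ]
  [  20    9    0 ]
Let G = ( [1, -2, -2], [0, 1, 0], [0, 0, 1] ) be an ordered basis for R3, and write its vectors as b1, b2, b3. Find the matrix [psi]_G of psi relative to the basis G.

Let P have columns b1, ..., b3. Then [psi]_G = P^(-1) A P.
Here det P = 1, so P^(-1) is integer; computing A P first and then P^(-1)(A P) gives [[-2, -3, -1], [-3, 0, 2], [-2, 3, -2]].

[[-2, -3, -1], [-3, 0, 2], [-2, 3, -2]]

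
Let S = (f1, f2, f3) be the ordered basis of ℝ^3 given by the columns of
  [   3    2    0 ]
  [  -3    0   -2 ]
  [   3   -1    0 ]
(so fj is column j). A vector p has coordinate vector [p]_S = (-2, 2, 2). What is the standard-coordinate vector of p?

(-2, 2, -8)

The coordinates say p = -2f1 + 2f2 + 2f3; adding the scaled basis vectors gives (-2, 2, -8).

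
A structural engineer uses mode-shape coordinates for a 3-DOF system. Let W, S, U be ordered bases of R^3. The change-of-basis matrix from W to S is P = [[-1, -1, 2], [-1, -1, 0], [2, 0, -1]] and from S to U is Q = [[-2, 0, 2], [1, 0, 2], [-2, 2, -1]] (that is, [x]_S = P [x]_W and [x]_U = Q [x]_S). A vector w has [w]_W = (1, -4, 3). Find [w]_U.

(-20, 7, -11)

Apply P to get S-coordinates (9, 3, -1), then Q to get U-coordinates.
The result is [w]_U = (-20, 7, -11).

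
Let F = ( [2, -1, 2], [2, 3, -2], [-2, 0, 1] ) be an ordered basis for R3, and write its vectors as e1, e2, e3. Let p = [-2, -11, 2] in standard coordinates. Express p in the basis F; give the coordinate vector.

We seek scalars with c_1 e1 + ... + c_3 e3 = p; equivalently solve M c = p where the columns of M are e1, ..., e3.
Solving this 3x3 system gives c = (-1, -4, -4).
Check: -e1 - 4e2 - 4e3 = [-2, -11, 2].

[-1, -4, -4]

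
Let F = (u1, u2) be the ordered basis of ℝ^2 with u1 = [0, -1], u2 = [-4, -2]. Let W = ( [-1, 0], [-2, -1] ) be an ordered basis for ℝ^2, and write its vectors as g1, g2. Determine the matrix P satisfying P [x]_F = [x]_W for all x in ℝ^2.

[[-2, 0], [1, 2]]

Take x = uj: its F-coordinates are the j-th standard unit vector, so P e_j — column j of P — equals [uj]_W.
u1 = -2g1 + g2, giving column 1 = [-2, 1]; repeating for each j gives P = [[-2, 0], [1, 2]].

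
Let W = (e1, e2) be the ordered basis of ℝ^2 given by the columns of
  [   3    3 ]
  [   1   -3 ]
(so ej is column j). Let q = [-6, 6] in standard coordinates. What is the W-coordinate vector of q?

We seek scalars with c_1 e1 + c_2 e2 = q; equivalently solve M c = q where the columns of M are e1, e2.
System: 3c_1 + 3c_2 = -6, c_1 - 3c_2 = 6; solving gives c_1 = 0, c_2 = -2.
Check: 0·e1 - 2e2 = [-6, 6].

[0, -2]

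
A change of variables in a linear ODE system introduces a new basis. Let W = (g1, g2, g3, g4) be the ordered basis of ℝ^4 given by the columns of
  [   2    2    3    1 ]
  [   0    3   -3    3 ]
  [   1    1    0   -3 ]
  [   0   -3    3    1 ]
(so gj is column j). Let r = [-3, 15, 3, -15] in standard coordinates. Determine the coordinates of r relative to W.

[1, 2, -3, 0]

We seek scalars with c_1 g1 + ... + c_4 g4 = r; equivalently solve M c = r where the columns of M are g1, ..., g4.
Row-reducing the augmented matrix [M | r] gives c = (1, 2, -3, 0).
Check: g1 + 2g2 - 3g3 + 0·g4 = [-3, 15, 3, -15].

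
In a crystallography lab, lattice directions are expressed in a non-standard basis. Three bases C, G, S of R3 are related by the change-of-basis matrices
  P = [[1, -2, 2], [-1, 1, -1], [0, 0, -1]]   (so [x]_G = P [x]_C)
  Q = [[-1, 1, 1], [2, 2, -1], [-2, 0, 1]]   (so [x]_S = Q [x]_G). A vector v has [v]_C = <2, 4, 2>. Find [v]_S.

Apply P to get G-coordinates <-2, 0, -2>, then Q to get S-coordinates.
The result is [v]_S = <0, -2, 2>.

<0, -2, 2>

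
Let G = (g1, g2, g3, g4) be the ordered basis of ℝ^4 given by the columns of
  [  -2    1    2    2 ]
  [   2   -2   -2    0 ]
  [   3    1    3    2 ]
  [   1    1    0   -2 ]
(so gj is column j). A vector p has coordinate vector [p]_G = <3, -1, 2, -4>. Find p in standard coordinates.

<-11, 4, 6, 10>

The coordinates say p = 3g1 - g2 + 2g3 - 4g4; adding the scaled basis vectors gives <-11, 4, 6, 10>.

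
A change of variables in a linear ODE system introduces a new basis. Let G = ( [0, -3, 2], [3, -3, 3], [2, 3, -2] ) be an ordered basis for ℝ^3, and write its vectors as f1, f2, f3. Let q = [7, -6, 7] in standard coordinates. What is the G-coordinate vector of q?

We seek scalars with c_1 f1 + ... + c_3 f3 = q; equivalently solve M c = q where the columns of M are f1, ..., f3.
Solving this 3x3 system gives c = (-2, 3, -1).
Check: -2f1 + 3f2 - f3 = [7, -6, 7].

[-2, 3, -1]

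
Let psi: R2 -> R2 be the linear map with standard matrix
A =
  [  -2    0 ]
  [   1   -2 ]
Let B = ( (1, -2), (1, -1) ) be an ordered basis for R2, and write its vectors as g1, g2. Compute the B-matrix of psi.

The j-th column of [psi]_B is [psi(gj)]_B.
psi(g1) = A g1 = (-2, 5) = -3g1 + g2, so column 1 is (-3, 1).
Repeating for g2 and assembling the columns gives [[-3, -1], [1, -1]].

[[-3, -1], [1, -1]]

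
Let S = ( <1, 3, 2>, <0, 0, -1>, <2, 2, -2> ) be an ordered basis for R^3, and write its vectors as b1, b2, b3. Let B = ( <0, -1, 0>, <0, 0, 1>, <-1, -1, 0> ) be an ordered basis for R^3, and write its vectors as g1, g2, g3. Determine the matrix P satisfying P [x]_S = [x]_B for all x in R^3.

[[-2, 0, 0], [2, -1, -2], [-1, 0, -2]]

Column j of P is [bj]_B, since P maps S-coordinates to B-coordinates.
Expressing b1 in B: b1 = -2g1 + 2g2 - g3, so column 1 of P is <-2, 2, -1>.
Doing the same for each bj gives P = [[-2, 0, 0], [2, -1, -2], [-1, 0, -2]].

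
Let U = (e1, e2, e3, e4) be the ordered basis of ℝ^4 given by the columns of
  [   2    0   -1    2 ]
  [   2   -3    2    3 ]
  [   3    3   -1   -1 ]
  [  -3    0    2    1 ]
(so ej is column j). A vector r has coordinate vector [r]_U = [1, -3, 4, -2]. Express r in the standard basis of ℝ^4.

The coordinates say r = e1 - 3e2 + 4e3 - 2e4; adding the scaled basis vectors gives [-6, 13, -8, 3].

[-6, 13, -8, 3]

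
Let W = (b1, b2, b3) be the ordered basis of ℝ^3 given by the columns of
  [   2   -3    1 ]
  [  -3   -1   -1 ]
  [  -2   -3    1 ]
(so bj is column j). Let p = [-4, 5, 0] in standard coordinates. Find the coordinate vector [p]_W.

[-1, 0, -2]

[p]_W is the unique c with M c = p, where M has columns b1, ..., b3.
Row-reducing the augmented matrix [M | p] gives c = (-1, 0, -2).
Check: -b1 + 0·b2 - 2b3 = [-4, 5, 0].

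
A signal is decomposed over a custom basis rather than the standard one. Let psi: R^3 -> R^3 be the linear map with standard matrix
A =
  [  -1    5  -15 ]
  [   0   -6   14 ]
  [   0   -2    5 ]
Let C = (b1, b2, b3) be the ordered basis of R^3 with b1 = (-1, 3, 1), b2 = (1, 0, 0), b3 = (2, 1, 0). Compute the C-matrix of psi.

Let P have columns b1, ..., b3. Then [psi]_C = P^(-1) A P.
Here det P = 1, so P^(-1) is integer; computing A P first and then P^(-1)(A P) gives [[-1, 0, -2], [2, -1, 1], [-1, 0, 0]].

[[-1, 0, -2], [2, -1, 1], [-1, 0, 0]]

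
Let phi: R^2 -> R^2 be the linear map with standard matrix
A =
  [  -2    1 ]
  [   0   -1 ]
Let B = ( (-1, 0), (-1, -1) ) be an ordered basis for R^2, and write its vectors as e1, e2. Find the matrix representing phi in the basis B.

The j-th column of [phi]_B is [phi(ej)]_B.
phi(e1) = A e1 = (2, 0) = -2e1 + 0·e2, so column 1 is (-2, 0).
Repeating for e2 and assembling the columns gives [[-2, 0], [0, -1]].

[[-2, 0], [0, -1]]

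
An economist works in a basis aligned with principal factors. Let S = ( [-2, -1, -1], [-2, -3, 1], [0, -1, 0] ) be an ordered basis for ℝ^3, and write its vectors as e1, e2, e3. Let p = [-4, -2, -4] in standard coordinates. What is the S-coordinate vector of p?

[3, -1, 2]

We seek scalars with c_1 e1 + ... + c_3 e3 = p; equivalently solve M c = p where the columns of M are e1, ..., e3.
Gaussian elimination on [M | p] yields c = (3, -1, 2).
Check: 3e1 - e2 + 2e3 = [-4, -2, -4].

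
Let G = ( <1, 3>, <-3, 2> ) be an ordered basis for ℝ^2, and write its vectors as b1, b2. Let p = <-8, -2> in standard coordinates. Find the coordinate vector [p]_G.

We seek scalars with c_1 b1 + c_2 b2 = p; equivalently solve M c = p where the columns of M are b1, b2.
System: c_1 - 3c_2 = -8, 3c_1 + 2c_2 = -2; solving gives c_1 = -2, c_2 = 2.
Check: -2b1 + 2b2 = <-8, -2>.

<-2, 2>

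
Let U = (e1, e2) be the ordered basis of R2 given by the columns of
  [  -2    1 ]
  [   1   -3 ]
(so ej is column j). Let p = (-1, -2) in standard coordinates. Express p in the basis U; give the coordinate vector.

[p]_U is the unique c with M c = p, where M has columns e1, e2.
System: -2c_1 + c_2 = -1, c_1 - 3c_2 = -2; solving gives c_1 = 1, c_2 = 1.
Check: e1 + e2 = (-1, -2).

(1, 1)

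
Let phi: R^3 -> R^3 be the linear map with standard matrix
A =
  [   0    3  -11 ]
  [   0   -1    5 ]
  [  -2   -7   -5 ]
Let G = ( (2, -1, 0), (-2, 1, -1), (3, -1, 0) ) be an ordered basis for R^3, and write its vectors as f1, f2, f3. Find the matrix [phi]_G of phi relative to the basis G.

The j-th column of [phi]_G is [phi(fj)]_G.
phi(f1) = A f1 = (-3, 1, 3) = -3f1 - 3f2 - f3, so column 1 is (-3, -3, -1).
Repeating for f2, f3 and assembling the columns gives [[-3, 2, -1], [-3, -2, -1], [-1, 2, -1]].

[[-3, 2, -1], [-3, -2, -1], [-1, 2, -1]]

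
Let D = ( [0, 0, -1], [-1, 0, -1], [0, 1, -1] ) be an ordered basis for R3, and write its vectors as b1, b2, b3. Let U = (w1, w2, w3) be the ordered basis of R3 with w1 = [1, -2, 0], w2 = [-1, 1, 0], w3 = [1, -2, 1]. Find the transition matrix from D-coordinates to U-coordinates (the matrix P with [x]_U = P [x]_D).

Let M have columns bj and N have columns wj. Then for every x, N [x]_U = x = M [x]_D, so P = N^(-1) M.
Since det N = -1, N^(-1) has integer entries; multiplying gives P = [[1, 2, 0], [0, 2, -1], [-1, -1, -1]].

[[1, 2, 0], [0, 2, -1], [-1, -1, -1]]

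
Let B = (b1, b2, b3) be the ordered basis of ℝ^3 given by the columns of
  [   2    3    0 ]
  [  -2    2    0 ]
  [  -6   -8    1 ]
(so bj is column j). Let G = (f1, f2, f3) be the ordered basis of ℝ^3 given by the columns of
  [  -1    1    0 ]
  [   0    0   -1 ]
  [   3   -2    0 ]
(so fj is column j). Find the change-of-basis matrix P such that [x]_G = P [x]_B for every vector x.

[[-2, -2, 1], [0, 1, 1], [2, -2, 0]]

Column j of P is [bj]_G, since P maps B-coordinates to G-coordinates.
Expressing b1 in G: b1 = -2f1 + 0·f2 + 2f3, so column 1 of P is (-2, 0, 2).
Doing the same for each bj gives P = [[-2, -2, 1], [0, 1, 1], [2, -2, 0]].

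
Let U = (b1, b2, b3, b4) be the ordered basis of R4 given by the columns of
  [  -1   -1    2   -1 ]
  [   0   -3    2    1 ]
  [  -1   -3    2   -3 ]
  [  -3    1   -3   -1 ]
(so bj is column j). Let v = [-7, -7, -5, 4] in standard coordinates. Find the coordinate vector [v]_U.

We seek scalars with c_1 b1 + ... + c_4 b4 = v; equivalently solve M c = v where the columns of M are b1, ..., b4.
Solving this 4x4 system gives c = (2, 0, -3, -1).
Check: 2b1 + 0·b2 - 3b3 - b4 = [-7, -7, -5, 4].

[2, 0, -3, -1]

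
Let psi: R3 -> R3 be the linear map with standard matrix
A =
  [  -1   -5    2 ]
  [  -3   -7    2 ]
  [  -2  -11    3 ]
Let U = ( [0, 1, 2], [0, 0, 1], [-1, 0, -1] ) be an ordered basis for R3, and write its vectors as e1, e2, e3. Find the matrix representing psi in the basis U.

[[-3, 2, 1], [2, -3, -2], [1, -2, 1]]

The j-th column of [psi]_U is [psi(ej)]_U.
psi(e1) = A e1 = [-1, -3, -5] = -3e1 + 2e2 + e3, so column 1 is [-3, 2, 1].
Repeating for e2, e3 and assembling the columns gives [[-3, 2, 1], [2, -3, -2], [1, -2, 1]].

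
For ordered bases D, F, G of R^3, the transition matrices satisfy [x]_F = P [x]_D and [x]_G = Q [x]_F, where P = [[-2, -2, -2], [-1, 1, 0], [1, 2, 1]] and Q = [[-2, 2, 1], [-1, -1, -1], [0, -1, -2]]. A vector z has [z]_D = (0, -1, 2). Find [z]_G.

(2, 3, 1)

Apply P to get F-coordinates (-2, -1, 0), then Q to get G-coordinates.
The result is [z]_G = (2, 3, 1).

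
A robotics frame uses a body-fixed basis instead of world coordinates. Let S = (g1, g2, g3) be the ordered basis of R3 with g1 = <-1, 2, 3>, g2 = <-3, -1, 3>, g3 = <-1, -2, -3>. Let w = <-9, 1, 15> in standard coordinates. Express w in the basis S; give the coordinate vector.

<1, 3, -1>

We seek scalars with c_1 g1 + ... + c_3 g3 = w; equivalently solve M c = w where the columns of M are g1, ..., g3.
Row-reducing the augmented matrix [M | w] gives c = (1, 3, -1).
Check: g1 + 3g2 - g3 = <-9, 1, 15>.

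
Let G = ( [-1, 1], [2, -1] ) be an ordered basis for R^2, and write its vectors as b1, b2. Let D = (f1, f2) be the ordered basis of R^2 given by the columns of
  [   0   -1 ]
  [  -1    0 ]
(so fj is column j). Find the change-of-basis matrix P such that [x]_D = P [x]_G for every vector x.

[[-1, 1], [1, -2]]

Column j of P is [bj]_D, since P maps G-coordinates to D-coordinates.
Expressing b1 in D: b1 = -f1 + f2, so column 1 of P is [-1, 1].
Doing the same for each bj gives P = [[-1, 1], [1, -2]].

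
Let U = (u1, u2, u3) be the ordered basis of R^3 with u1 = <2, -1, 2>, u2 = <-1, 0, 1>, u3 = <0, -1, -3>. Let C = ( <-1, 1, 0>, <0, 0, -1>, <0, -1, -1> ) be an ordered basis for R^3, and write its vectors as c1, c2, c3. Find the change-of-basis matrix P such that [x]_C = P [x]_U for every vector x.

[[-2, 1, 0], [-1, -2, 2], [-1, 1, 1]]

Column j of P is [uj]_C, since P maps U-coordinates to C-coordinates.
Expressing u1 in C: u1 = -2c1 - c2 - c3, so column 1 of P is <-2, -1, -1>.
Doing the same for each uj gives P = [[-2, 1, 0], [-1, -2, 2], [-1, 1, 1]].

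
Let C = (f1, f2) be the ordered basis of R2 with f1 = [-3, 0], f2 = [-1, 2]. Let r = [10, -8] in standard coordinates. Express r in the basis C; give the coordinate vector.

[r]_C is the unique c with M c = r, where M has columns f1, f2.
System: -3c_1 - c_2 = 10, 0c_1 + 2c_2 = -8; solving gives c_1 = -2, c_2 = -4.
Check: -2f1 - 4f2 = [10, -8].

[-2, -4]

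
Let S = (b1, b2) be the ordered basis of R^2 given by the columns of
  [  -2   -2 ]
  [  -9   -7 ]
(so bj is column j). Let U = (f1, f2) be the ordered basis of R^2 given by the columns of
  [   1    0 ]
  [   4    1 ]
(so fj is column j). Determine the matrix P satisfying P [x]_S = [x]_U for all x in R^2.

[[-2, -2], [-1, 1]]

Let M have columns bj and N have columns fj. Then for every x, N [x]_U = x = M [x]_S, so P = N^(-1) M.
Since det N = 1, N^(-1) has integer entries; multiplying gives P = [[-2, -2], [-1, 1]].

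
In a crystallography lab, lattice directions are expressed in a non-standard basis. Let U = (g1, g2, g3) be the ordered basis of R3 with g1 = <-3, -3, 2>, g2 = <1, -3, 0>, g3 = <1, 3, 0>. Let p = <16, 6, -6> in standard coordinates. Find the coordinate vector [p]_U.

<-3, 4, 3>

[p]_U is the unique c with M c = p, where M has columns g1, ..., g3.
Row-reducing the augmented matrix [M | p] gives c = (-3, 4, 3).
Check: -3g1 + 4g2 + 3g3 = <16, 6, -6>.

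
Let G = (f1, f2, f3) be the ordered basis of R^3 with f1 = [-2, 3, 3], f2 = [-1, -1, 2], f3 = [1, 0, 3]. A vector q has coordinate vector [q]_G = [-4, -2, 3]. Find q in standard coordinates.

[13, -10, -7]

q = M [q]_G, where M has columns f1, ..., f3.
Carrying out the matrix-vector product, q = [13, -10, -7].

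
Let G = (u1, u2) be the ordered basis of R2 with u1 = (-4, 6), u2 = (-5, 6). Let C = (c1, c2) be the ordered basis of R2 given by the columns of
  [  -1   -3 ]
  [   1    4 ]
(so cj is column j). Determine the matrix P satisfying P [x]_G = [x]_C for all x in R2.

Let M have columns uj and N have columns cj. Then for every x, N [x]_C = x = M [x]_G, so P = N^(-1) M.
Since det N = -1, N^(-1) has integer entries; multiplying gives P = [[-2, 2], [2, 1]].

[[-2, 2], [2, 1]]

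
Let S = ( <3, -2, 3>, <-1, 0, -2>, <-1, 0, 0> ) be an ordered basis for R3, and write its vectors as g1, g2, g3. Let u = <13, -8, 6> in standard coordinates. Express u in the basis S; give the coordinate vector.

[u]_S is the unique c with M c = u, where M has columns g1, ..., g3.
Gaussian elimination on [M | u] yields c = (4, 3, -4).
Check: 4g1 + 3g2 - 4g3 = <13, -8, 6>.

<4, 3, -4>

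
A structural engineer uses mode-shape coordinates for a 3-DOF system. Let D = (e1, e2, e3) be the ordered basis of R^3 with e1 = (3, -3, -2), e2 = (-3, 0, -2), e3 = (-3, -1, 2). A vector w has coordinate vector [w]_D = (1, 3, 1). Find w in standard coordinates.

(-9, -4, -6)

w = M [w]_D, where M has columns e1, ..., e3.
Carrying out the matrix-vector product, w = (-9, -4, -6).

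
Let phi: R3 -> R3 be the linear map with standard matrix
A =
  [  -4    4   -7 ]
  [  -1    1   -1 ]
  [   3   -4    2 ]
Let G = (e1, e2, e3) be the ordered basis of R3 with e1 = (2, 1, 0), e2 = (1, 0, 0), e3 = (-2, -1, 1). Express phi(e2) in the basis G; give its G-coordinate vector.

Compute phi(e2) = A e2 = (-4, -1, 3) in standard coordinates.
Then write this in G-coordinates: solve for y in y_1 e1 + ... + y_3 e3 = (-4, -1, 3).
This gives y = (2, -2, 3), which is column 2 of [phi]_G.

(2, -2, 3)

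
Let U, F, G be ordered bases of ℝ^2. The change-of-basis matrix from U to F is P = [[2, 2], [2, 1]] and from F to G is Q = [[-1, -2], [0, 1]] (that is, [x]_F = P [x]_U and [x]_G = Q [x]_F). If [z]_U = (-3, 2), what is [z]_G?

First [z]_F = P [z]_U = (-2, -4).
Then [z]_G = Q [z]_F = (10, -4).

(10, -4)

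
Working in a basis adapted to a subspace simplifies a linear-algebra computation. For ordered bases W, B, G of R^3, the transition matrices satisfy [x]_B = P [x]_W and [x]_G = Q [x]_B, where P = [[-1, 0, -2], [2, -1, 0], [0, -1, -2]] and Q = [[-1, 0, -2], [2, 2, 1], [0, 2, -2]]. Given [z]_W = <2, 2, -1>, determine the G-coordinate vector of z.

Composing the changes, [z]_G = Q P [z]_W.
Q P = [[1, 2, 6], [2, -3, -6], [4, 0, 4]]; applying this to <2, 2, -1> gives <0, 4, 4>.

<0, 4, 4>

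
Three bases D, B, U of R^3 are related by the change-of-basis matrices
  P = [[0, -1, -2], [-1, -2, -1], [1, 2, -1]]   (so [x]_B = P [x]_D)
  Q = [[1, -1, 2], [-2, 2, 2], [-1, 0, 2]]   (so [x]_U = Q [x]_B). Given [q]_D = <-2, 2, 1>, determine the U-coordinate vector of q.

<1, 4, 6>

Composing the changes, [q]_U = Q P [q]_D.
Q P = [[3, 5, -3], [0, 2, 0], [2, 5, 0]]; applying this to <-2, 2, 1> gives <1, 4, 6>.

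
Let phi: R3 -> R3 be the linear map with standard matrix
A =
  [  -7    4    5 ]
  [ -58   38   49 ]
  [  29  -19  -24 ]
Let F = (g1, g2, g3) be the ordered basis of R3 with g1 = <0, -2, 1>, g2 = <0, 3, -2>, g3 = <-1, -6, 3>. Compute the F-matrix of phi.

With P the matrix whose columns are g1, ..., g3, [phi]_F = P^(-1) A P.
Column by column: phi(g1) = A g1 = <-3, -27, 14>; its F-coordinates <3, -1, 3> give column 1.
Continuing for each basis vector yields [phi]_F = [[3, 1, 1], [-1, 2, -3], [3, -2, 2]].

[[3, 1, 1], [-1, 2, -3], [3, -2, 2]]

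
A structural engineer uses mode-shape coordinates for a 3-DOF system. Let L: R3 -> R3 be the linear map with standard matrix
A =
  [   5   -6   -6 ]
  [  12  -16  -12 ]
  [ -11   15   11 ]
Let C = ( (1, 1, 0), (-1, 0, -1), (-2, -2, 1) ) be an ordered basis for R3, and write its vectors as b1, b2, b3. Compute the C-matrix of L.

Let P have columns b1, ..., b3. Then [L]_C = P^(-1) A P.
Here det P = 1, so P^(-1) is integer; computing A P first and then P^(-1)(A P) gives [[-2, -2, 2], [-3, -1, 0], [1, -1, 3]].

[[-2, -2, 2], [-3, -1, 0], [1, -1, 3]]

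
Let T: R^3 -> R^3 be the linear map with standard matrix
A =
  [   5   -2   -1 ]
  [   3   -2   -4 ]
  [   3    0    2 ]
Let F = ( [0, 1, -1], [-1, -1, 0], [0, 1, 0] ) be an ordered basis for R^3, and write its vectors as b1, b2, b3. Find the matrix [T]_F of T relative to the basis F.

[[2, 3, 0], [1, 3, 2], [1, -1, 0]]

Let P have columns b1, ..., b3. Then [T]_F = P^(-1) A P.
Here det P = 1, so P^(-1) is integer; computing A P first and then P^(-1)(A P) gives [[2, 3, 0], [1, 3, 2], [1, -1, 0]].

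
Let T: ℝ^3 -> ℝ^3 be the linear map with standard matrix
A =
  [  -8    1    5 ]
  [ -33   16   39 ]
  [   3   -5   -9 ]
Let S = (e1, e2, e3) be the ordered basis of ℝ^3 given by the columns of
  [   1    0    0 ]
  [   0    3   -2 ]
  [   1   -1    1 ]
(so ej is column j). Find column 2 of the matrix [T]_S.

(-2, 1, -3)

Column 2 of [T]_S is the S-coordinate vector of T(e2).
In standard coordinates T(e2) = A e2 = (-2, 9, -6).
Converting to S: (-2, 9, -6) = -2e1 + e2 - 3e3, so the coordinate vector is (-2, 1, -3).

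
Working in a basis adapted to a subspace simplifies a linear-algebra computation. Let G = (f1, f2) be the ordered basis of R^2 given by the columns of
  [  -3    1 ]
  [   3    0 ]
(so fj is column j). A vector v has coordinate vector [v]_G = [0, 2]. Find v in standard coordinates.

[2, 0]

By definition v = 0·f1 + 2f2.
Summing componentwise gives [2, 0].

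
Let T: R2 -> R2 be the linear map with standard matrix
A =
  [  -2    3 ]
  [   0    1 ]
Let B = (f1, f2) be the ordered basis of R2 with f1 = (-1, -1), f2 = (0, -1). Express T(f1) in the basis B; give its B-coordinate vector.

Compute T(f1) = A f1 = (-1, -1) in standard coordinates.
Then write this in B-coordinates: solve for y in y_1 f1 + y_2 f2 = (-1, -1).
This gives y = (1, 0), which is column 1 of [T]_B.

(1, 0)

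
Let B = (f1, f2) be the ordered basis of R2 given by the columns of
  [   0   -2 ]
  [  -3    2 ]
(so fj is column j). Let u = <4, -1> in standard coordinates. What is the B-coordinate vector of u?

[u]_B is the unique c with M c = u, where M has columns f1, f2.
System: 0c_1 - 2c_2 = 4, -3c_1 + 2c_2 = -1; solving gives c_1 = -1, c_2 = -2.
Check: -f1 - 2f2 = <4, -1>.

<-1, -2>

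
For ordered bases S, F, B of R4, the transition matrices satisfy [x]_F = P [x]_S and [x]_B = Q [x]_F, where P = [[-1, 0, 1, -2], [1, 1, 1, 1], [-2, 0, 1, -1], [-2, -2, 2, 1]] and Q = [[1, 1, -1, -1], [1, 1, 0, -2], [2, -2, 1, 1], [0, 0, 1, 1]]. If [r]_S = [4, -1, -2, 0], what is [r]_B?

[15, 15, -34, -20]

Apply P to get F-coordinates [-6, 1, -10, -10], then Q to get B-coordinates.
The result is [r]_B = [15, 15, -34, -20].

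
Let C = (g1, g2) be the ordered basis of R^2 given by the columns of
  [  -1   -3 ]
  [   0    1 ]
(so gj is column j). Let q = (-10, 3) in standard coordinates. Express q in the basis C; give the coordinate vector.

[q]_C is the unique c with M c = q, where M has columns g1, g2.
System: -c_1 - 3c_2 = -10, 0c_1 + c_2 = 3; solving gives c_1 = 1, c_2 = 3.
Check: g1 + 3g2 = (-10, 3).

(1, 3)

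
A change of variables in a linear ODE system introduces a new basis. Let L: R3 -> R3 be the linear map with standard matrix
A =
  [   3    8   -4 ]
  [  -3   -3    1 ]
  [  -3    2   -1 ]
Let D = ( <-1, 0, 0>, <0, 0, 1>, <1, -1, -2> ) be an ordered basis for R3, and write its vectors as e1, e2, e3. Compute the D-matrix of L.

Let P have columns e1, ..., e3. Then [L]_D = P^(-1) A P.
Here det P = -1, so P^(-1) is integer; computing A P first and then P^(-1)(A P) gives [[0, 3, -1], [-3, -3, 1], [-3, -1, 2]].

[[0, 3, -1], [-3, -3, 1], [-3, -1, 2]]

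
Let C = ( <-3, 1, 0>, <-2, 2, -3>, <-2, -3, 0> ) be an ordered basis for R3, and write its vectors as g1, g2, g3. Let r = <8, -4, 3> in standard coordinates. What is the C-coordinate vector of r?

We seek scalars with c_1 g1 + ... + c_3 g3 = r; equivalently solve M c = r where the columns of M are g1, ..., g3.
Solving this 3x3 system gives c = (-2, -1, 0).
Check: -2g1 - g2 + 0·g3 = <8, -4, 3>.

<-2, -1, 0>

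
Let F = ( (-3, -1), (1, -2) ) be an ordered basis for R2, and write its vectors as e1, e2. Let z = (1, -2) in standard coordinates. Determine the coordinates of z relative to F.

We seek scalars with c_1 e1 + c_2 e2 = z; equivalently solve M c = z where the columns of M are e1, e2.
System: -3c_1 + c_2 = 1, -c_1 - 2c_2 = -2; solving gives c_1 = 0, c_2 = 1.
Check: 0·e1 + e2 = (1, -2).

(0, 1)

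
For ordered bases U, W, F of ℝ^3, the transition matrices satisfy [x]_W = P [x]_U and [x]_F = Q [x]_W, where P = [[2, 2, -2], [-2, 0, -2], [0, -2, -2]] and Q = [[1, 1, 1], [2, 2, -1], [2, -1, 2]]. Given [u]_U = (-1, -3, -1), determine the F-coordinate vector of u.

(6, -12, 0)

Apply P to get W-coordinates (-6, 4, 8), then Q to get F-coordinates.
The result is [u]_F = (6, -12, 0).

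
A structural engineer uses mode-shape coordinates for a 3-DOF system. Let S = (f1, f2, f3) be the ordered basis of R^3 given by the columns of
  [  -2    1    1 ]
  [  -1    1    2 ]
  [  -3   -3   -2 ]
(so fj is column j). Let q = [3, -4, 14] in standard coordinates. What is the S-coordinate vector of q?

We seek scalars with c_1 f1 + ... + c_3 f3 = q; equivalently solve M c = q where the columns of M are f1, ..., f3.
Solving this 3x3 system gives c = (-3, 1, -4).
Check: -3f1 + f2 - 4f3 = [3, -4, 14].

[-3, 1, -4]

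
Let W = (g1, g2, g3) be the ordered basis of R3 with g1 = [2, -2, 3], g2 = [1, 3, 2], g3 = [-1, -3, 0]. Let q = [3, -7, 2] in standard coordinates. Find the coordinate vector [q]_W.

We seek scalars with c_1 g1 + ... + c_3 g3 = q; equivalently solve M c = q where the columns of M are g1, ..., g3.
Row-reducing the augmented matrix [M | q] gives c = (2, -2, -1).
Check: 2g1 - 2g2 - g3 = [3, -7, 2].

[2, -2, -1]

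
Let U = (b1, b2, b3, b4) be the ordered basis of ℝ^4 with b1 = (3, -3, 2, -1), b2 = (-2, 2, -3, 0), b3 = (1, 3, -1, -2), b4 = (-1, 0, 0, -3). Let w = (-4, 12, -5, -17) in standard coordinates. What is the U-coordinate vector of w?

We seek scalars with c_1 b1 + ... + c_4 b4 = w; equivalently solve M c = w where the columns of M are b1, ..., b4.
Solving this 4x4 system gives c = (-1, 0, 3, 4).
Check: -b1 + 0·b2 + 3b3 + 4b4 = (-4, 12, -5, -17).

(-1, 0, 3, 4)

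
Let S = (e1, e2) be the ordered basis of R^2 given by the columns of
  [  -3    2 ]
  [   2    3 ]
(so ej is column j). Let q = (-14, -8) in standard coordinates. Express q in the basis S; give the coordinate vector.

We seek scalars with c_1 e1 + c_2 e2 = q; equivalently solve M c = q where the columns of M are e1, e2.
System: -3c_1 + 2c_2 = -14, 2c_1 + 3c_2 = -8; solving gives c_1 = 2, c_2 = -4.
Check: 2e1 - 4e2 = (-14, -8).

(2, -4)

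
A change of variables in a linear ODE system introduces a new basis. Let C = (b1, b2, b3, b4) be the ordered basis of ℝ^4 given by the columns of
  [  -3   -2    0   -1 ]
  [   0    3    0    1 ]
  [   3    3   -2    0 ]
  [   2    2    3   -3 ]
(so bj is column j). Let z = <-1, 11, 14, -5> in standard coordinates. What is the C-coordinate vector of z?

Write z = c_1 b1 + ... + c_4 b4 and solve for the c_i.
Gaussian elimination on [M | z] yields c = (-2, 4, -4, -1).
Check: -2b1 + 4b2 - 4b3 - b4 = <-1, 11, 14, -5>.

<-2, 4, -4, -1>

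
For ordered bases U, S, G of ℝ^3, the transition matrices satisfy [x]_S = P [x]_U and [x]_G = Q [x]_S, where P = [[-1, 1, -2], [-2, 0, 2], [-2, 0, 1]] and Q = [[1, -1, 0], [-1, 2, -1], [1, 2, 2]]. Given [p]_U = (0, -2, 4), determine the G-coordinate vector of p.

First [p]_S = P [p]_U = (-10, 8, 4).
Then [p]_G = Q [p]_S = (-18, 22, 14).

(-18, 22, 14)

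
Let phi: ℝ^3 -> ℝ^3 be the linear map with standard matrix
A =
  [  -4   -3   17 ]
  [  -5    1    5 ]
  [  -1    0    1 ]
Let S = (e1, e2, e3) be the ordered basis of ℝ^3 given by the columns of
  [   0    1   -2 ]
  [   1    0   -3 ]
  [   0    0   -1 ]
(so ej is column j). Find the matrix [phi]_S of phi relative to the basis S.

[[1, -2, -1], [-3, -2, -2], [0, 1, -1]]

With P the matrix whose columns are e1, ..., e3, [phi]_S = P^(-1) A P.
Column by column: phi(e1) = A e1 = [-3, 1, 0]; its S-coordinates [1, -3, 0] give column 1.
Continuing for each basis vector yields [phi]_S = [[1, -2, -1], [-3, -2, -2], [0, 1, -1]].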